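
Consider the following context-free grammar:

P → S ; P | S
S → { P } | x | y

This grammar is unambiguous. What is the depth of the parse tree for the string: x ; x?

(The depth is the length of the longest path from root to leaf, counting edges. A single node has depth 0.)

3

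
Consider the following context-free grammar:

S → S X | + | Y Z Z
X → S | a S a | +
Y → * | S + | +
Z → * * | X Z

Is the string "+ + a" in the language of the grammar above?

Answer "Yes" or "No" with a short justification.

No - no valid derivation exists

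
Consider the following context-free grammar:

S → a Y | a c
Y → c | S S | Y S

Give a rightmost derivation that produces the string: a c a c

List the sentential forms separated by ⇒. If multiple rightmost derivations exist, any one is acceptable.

S ⇒ a Y ⇒ a Y S ⇒ a Y a c ⇒ a c a c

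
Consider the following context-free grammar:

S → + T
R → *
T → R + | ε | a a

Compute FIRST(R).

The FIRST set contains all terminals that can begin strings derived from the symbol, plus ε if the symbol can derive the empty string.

We compute FIRST(R) using the standard algorithm.
FIRST(R) = {*}
FIRST(S) = {+}
FIRST(T) = {*, a, ε}
Therefore, FIRST(R) = {*}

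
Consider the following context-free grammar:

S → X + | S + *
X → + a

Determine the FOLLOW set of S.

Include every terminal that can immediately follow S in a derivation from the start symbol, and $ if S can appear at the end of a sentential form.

We compute FOLLOW(S) using the standard algorithm.
FOLLOW(S) starts with {$}.
FIRST(S) = {+}
FIRST(X) = {+}
FOLLOW(S) = {$, +}
FOLLOW(X) = {+}
Therefore, FOLLOW(S) = {$, +}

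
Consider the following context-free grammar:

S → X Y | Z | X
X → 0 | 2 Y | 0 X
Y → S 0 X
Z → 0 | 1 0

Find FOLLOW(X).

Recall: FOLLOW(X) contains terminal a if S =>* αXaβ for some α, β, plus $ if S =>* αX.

We compute FOLLOW(X) using the standard algorithm.
FOLLOW(S) starts with {$}.
FIRST(S) = {0, 1, 2}
FIRST(X) = {0, 2}
FIRST(Y) = {0, 1, 2}
FIRST(Z) = {0, 1}
FOLLOW(S) = {$, 0}
FOLLOW(X) = {$, 0, 1, 2}
FOLLOW(Y) = {$, 0, 1, 2}
FOLLOW(Z) = {$, 0}
Therefore, FOLLOW(X) = {$, 0, 1, 2}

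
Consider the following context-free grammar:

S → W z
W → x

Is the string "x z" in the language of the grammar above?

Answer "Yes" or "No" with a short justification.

Yes - a valid derivation exists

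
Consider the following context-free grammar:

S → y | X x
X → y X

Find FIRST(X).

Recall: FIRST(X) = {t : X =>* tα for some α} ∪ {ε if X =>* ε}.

We compute FIRST(X) using the standard algorithm.
FIRST(S) = {y}
FIRST(X) = {y}
Therefore, FIRST(X) = {y}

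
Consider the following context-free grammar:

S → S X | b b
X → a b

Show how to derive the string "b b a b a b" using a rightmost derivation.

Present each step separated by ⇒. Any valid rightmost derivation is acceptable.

S ⇒ S X ⇒ S a b ⇒ S X a b ⇒ S a b a b ⇒ b b a b a b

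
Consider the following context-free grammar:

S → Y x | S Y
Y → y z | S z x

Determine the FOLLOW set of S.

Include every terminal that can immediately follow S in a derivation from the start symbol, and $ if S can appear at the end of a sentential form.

We compute FOLLOW(S) using the standard algorithm.
FOLLOW(S) starts with {$}.
FIRST(S) = {y}
FIRST(Y) = {y}
FOLLOW(S) = {$, y, z}
FOLLOW(Y) = {$, x, y, z}
Therefore, FOLLOW(S) = {$, y, z}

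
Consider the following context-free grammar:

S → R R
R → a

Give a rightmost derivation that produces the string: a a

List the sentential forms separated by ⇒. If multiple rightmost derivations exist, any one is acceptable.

S ⇒ R R ⇒ R a ⇒ a a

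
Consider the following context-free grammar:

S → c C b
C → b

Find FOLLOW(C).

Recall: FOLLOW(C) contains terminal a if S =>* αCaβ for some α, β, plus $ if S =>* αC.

We compute FOLLOW(C) using the standard algorithm.
FOLLOW(S) starts with {$}.
FIRST(C) = {b}
FIRST(S) = {c}
FOLLOW(C) = {b}
FOLLOW(S) = {$}
Therefore, FOLLOW(C) = {b}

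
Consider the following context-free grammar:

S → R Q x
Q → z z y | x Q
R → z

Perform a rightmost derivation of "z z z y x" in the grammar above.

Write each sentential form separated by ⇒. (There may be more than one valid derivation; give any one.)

S ⇒ R Q x ⇒ R z z y x ⇒ z z z y x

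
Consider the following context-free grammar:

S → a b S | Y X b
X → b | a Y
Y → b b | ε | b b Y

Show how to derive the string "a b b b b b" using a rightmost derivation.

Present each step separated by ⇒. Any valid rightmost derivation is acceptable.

S ⇒ a b S ⇒ a b Y X b ⇒ a b Y b b ⇒ a b b b b b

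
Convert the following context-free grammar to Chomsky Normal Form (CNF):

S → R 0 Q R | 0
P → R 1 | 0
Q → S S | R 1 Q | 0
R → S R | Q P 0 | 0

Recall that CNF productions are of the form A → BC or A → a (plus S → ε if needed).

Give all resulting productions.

T0 → 0; S → 0; T1 → 1; P → 0; Q → 0; R → 0; S → R X0; X0 → T0 X1; X1 → Q R; P → R T1; Q → S S; Q → R X2; X2 → T1 Q; R → S R; R → Q X3; X3 → P T0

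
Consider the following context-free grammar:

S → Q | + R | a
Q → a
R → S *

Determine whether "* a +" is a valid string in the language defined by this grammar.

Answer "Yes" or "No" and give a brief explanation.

No - no valid derivation exists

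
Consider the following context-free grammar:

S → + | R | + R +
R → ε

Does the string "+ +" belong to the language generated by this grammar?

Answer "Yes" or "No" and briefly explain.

Yes - a valid derivation exists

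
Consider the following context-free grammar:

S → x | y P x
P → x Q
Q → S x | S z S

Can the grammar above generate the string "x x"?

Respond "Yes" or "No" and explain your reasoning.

No - no valid derivation exists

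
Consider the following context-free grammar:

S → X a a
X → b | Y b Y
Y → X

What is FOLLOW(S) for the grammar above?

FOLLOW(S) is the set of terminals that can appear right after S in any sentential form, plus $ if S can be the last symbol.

We compute FOLLOW(S) using the standard algorithm.
FOLLOW(S) starts with {$}.
FIRST(S) = {b}
FIRST(X) = {b}
FIRST(Y) = {b}
FOLLOW(S) = {$}
FOLLOW(X) = {a, b}
FOLLOW(Y) = {a, b}
Therefore, FOLLOW(S) = {$}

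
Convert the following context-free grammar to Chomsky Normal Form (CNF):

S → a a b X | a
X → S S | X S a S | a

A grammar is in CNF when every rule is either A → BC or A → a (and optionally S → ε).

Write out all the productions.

TA → a; TB → b; S → a; X → a; S → TA X0; X0 → TA X1; X1 → TB X; X → S S; X → X X2; X2 → S X3; X3 → TA S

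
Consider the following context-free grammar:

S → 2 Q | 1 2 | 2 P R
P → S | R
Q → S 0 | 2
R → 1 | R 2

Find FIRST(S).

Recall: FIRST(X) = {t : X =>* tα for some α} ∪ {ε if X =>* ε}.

We compute FIRST(S) using the standard algorithm.
FIRST(P) = {1, 2}
FIRST(Q) = {1, 2}
FIRST(R) = {1}
FIRST(S) = {1, 2}
Therefore, FIRST(S) = {1, 2}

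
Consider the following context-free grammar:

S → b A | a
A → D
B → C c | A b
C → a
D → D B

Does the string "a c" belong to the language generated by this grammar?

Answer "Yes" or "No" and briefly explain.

No - no valid derivation exists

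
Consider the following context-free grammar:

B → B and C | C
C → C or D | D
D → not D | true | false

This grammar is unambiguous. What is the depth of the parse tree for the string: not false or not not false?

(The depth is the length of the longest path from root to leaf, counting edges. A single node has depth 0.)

5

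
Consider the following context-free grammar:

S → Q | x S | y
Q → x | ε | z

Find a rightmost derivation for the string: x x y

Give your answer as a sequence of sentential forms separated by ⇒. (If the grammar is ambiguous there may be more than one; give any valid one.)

S ⇒ x S ⇒ x x S ⇒ x x y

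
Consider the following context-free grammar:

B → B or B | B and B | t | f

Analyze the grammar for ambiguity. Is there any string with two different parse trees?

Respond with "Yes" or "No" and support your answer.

Yes - the string 't or t and t and f and f' has two distinct parse trees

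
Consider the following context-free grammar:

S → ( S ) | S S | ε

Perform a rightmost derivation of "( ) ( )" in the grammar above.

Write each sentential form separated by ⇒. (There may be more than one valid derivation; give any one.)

S ⇒ S S ⇒ S ( S ) ⇒ S ( ) ⇒ ( S ) ( ) ⇒ ( ) ( )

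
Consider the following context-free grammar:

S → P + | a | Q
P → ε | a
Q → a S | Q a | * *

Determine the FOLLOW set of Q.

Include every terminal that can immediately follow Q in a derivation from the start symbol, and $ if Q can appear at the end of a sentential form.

We compute FOLLOW(Q) using the standard algorithm.
FOLLOW(S) starts with {$}.
FIRST(P) = {a, ε}
FIRST(Q) = {*, a}
FIRST(S) = {*, +, a}
FOLLOW(P) = {+}
FOLLOW(Q) = {$, a}
FOLLOW(S) = {$, a}
Therefore, FOLLOW(Q) = {$, a}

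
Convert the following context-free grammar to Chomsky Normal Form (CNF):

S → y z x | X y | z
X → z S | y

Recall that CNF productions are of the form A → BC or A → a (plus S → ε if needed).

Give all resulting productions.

TY → y; TZ → z; TX → x; S → z; X → y; S → TY X0; X0 → TZ TX; S → X TY; X → TZ S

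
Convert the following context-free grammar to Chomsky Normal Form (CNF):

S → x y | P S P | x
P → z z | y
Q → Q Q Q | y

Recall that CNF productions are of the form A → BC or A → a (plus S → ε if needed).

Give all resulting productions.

TX → x; TY → y; S → x; TZ → z; P → y; Q → y; S → TX TY; S → P X0; X0 → S P; P → TZ TZ; Q → Q X1; X1 → Q Q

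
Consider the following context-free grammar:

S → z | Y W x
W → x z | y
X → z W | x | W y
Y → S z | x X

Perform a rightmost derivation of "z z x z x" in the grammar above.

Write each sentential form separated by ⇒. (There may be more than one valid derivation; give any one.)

S ⇒ Y W x ⇒ Y x z x ⇒ S z x z x ⇒ z z x z x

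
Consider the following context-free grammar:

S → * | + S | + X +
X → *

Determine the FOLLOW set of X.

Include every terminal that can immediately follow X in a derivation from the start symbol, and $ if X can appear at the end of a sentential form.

We compute FOLLOW(X) using the standard algorithm.
FOLLOW(S) starts with {$}.
FIRST(S) = {*, +}
FIRST(X) = {*}
FOLLOW(S) = {$}
FOLLOW(X) = {+}
Therefore, FOLLOW(X) = {+}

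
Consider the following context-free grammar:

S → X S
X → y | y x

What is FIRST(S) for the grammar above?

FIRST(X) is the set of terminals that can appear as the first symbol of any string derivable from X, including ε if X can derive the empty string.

We compute FIRST(S) using the standard algorithm.
FIRST(S) = {y}
FIRST(X) = {y}
Therefore, FIRST(S) = {y}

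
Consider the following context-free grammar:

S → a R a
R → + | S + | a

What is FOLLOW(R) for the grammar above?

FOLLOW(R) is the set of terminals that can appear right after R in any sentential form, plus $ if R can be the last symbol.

We compute FOLLOW(R) using the standard algorithm.
FOLLOW(S) starts with {$}.
FIRST(R) = {+, a}
FIRST(S) = {a}
FOLLOW(R) = {a}
FOLLOW(S) = {$, +}
Therefore, FOLLOW(R) = {a}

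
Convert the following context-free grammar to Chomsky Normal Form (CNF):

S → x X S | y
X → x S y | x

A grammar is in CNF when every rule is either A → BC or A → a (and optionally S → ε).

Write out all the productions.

TX → x; S → y; TY → y; X → x; S → TX X0; X0 → X S; X → TX X1; X1 → S TY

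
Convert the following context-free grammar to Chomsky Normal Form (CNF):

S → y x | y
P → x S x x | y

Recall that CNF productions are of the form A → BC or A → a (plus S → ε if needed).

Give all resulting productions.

TY → y; TX → x; S → y; P → y; S → TY TX; P → TX X0; X0 → S X1; X1 → TX TX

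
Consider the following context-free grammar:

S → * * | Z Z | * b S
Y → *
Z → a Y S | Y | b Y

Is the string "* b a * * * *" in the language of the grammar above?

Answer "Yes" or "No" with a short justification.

Yes - a valid derivation exists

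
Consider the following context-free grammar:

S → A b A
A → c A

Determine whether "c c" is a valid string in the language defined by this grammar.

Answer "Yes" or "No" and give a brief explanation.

No - no valid derivation exists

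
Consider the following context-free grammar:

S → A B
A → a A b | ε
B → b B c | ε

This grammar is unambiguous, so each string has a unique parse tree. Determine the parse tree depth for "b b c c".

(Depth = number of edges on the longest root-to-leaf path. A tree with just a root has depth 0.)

4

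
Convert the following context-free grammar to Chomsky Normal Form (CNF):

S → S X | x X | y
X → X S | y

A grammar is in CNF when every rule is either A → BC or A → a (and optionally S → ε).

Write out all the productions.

TX → x; S → y; X → y; S → S X; S → TX X; X → X S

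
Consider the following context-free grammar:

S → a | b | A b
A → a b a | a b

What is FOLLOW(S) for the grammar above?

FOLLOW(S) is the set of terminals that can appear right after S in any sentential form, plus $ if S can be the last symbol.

We compute FOLLOW(S) using the standard algorithm.
FOLLOW(S) starts with {$}.
FIRST(A) = {a}
FIRST(S) = {a, b}
FOLLOW(A) = {b}
FOLLOW(S) = {$}
Therefore, FOLLOW(S) = {$}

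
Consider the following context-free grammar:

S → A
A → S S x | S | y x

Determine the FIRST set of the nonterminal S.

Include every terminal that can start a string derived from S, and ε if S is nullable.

We compute FIRST(S) using the standard algorithm.
FIRST(A) = {y}
FIRST(S) = {y}
Therefore, FIRST(S) = {y}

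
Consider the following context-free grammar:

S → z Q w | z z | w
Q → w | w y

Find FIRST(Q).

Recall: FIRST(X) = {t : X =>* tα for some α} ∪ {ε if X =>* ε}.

We compute FIRST(Q) using the standard algorithm.
FIRST(Q) = {w}
FIRST(S) = {w, z}
Therefore, FIRST(Q) = {w}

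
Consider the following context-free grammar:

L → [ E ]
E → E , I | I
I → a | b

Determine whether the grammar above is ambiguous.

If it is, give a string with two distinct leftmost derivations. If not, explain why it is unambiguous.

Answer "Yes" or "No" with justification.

No - the grammar is unambiguous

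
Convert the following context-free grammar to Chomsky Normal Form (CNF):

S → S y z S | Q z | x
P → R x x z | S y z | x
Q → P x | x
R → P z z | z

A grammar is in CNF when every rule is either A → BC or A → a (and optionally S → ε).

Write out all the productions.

TY → y; TZ → z; S → x; TX → x; P → x; Q → x; R → z; S → S X0; X0 → TY X1; X1 → TZ S; S → Q TZ; P → R X2; X2 → TX X3; X3 → TX TZ; P → S X4; X4 → TY TZ; Q → P TX; R → P X5; X5 → TZ TZ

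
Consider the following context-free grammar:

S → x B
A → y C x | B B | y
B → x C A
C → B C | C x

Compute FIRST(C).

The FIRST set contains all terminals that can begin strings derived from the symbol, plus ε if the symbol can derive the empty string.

We compute FIRST(C) using the standard algorithm.
FIRST(A) = {x, y}
FIRST(B) = {x}
FIRST(C) = {x}
FIRST(S) = {x}
Therefore, FIRST(C) = {x}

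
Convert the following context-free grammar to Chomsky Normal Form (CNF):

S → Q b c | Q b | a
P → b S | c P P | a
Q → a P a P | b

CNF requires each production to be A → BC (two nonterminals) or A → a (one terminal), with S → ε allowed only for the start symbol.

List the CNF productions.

TB → b; TC → c; S → a; P → a; TA → a; Q → b; S → Q X0; X0 → TB TC; S → Q TB; P → TB S; P → TC X1; X1 → P P; Q → TA X2; X2 → P X3; X3 → TA P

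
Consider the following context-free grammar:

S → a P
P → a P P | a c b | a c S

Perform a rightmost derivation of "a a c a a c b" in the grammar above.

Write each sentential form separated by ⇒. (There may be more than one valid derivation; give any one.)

S ⇒ a P ⇒ a a c S ⇒ a a c a P ⇒ a a c a a c b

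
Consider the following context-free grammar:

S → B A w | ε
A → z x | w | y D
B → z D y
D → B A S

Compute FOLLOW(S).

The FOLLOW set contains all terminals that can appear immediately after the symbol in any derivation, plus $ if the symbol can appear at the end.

We compute FOLLOW(S) using the standard algorithm.
FOLLOW(S) starts with {$}.
FIRST(A) = {w, y, z}
FIRST(B) = {z}
FIRST(D) = {z}
FIRST(S) = {z, ε}
FOLLOW(A) = {w, y, z}
FOLLOW(B) = {w, y, z}
FOLLOW(D) = {w, y, z}
FOLLOW(S) = {$, w, y, z}
Therefore, FOLLOW(S) = {$, w, y, z}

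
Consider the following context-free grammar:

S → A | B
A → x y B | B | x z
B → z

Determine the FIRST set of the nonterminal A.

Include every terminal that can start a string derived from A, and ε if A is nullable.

We compute FIRST(A) using the standard algorithm.
FIRST(A) = {x, z}
FIRST(B) = {z}
FIRST(S) = {x, z}
Therefore, FIRST(A) = {x, z}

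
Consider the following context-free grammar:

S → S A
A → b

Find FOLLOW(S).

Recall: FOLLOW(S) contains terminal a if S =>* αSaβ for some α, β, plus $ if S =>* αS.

We compute FOLLOW(S) using the standard algorithm.
FOLLOW(S) starts with {$}.
FIRST(A) = {b}
FIRST(S) = {}
FOLLOW(A) = {$, b}
FOLLOW(S) = {$, b}
Therefore, FOLLOW(S) = {$, b}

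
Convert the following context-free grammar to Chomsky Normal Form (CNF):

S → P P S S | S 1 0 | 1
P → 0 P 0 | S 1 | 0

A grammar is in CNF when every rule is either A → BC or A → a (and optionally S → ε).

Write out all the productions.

T1 → 1; T0 → 0; S → 1; P → 0; S → P X0; X0 → P X1; X1 → S S; S → S X2; X2 → T1 T0; P → T0 X3; X3 → P T0; P → S T1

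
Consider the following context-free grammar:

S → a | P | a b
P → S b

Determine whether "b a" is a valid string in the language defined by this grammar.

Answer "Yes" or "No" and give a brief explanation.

No - no valid derivation exists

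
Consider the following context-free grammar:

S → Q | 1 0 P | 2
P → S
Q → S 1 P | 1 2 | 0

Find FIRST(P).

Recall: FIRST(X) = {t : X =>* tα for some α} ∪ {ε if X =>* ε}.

We compute FIRST(P) using the standard algorithm.
FIRST(P) = {0, 1, 2}
FIRST(Q) = {0, 1, 2}
FIRST(S) = {0, 1, 2}
Therefore, FIRST(P) = {0, 1, 2}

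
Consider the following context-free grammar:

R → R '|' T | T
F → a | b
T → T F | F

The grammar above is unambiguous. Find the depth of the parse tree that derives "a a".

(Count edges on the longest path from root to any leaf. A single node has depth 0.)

4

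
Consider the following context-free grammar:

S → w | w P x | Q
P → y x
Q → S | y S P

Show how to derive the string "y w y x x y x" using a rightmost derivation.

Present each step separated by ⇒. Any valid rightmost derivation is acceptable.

S ⇒ Q ⇒ y S P ⇒ y S y x ⇒ y w P x y x ⇒ y w y x x y x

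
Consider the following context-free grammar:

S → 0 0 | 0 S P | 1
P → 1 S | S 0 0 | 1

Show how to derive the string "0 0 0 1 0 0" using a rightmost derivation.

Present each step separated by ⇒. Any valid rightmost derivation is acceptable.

S ⇒ 0 S P ⇒ 0 S 1 S ⇒ 0 S 1 0 0 ⇒ 0 0 0 1 0 0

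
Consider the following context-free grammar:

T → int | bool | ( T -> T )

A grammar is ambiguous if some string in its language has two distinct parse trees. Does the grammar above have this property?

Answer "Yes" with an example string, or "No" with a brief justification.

No - the grammar is unambiguous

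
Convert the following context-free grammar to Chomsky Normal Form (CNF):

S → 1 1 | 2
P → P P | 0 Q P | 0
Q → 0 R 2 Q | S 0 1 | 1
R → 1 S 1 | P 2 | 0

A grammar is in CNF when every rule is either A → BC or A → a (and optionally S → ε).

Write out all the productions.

T1 → 1; S → 2; T0 → 0; P → 0; T2 → 2; Q → 1; R → 0; S → T1 T1; P → P P; P → T0 X0; X0 → Q P; Q → T0 X1; X1 → R X2; X2 → T2 Q; Q → S X3; X3 → T0 T1; R → T1 X4; X4 → S T1; R → P T2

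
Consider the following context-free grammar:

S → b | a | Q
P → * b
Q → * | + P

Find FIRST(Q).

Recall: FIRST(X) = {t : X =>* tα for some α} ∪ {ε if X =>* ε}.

We compute FIRST(Q) using the standard algorithm.
FIRST(P) = {*}
FIRST(Q) = {*, +}
FIRST(S) = {*, +, a, b}
Therefore, FIRST(Q) = {*, +}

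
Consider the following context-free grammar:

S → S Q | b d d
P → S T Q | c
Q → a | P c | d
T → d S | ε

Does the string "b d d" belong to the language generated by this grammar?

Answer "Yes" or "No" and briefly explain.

Yes - a valid derivation exists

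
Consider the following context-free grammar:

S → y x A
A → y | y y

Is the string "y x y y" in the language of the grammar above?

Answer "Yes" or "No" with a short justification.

Yes - a valid derivation exists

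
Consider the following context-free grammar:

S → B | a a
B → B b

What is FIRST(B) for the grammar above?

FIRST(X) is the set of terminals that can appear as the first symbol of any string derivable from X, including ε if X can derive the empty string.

We compute FIRST(B) using the standard algorithm.
FIRST(B) = {}
FIRST(S) = {a}
Therefore, FIRST(B) = {}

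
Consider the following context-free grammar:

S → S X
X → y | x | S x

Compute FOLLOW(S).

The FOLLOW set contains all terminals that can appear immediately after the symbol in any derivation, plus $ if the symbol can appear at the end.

We compute FOLLOW(S) using the standard algorithm.
FOLLOW(S) starts with {$}.
FIRST(S) = {}
FIRST(X) = {x, y}
FOLLOW(S) = {$, x, y}
FOLLOW(X) = {$, x, y}
Therefore, FOLLOW(S) = {$, x, y}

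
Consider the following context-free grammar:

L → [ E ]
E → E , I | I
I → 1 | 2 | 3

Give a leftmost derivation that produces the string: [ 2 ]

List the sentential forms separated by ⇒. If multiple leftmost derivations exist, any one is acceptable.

L ⇒ [ E ] ⇒ [ I ] ⇒ [ 2 ]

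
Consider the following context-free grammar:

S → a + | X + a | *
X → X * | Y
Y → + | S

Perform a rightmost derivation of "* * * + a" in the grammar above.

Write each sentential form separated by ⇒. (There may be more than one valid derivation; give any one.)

S ⇒ X + a ⇒ X * + a ⇒ X * * + a ⇒ Y * * + a ⇒ S * * + a ⇒ * * * + a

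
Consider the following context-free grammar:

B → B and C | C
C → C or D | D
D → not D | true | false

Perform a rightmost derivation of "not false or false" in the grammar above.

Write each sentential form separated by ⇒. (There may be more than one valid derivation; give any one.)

B ⇒ C ⇒ C or D ⇒ C or false ⇒ D or false ⇒ not D or false ⇒ not false or false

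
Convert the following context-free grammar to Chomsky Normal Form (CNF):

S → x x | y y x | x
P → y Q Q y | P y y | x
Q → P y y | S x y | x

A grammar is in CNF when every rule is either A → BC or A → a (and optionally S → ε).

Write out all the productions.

TX → x; TY → y; S → x; P → x; Q → x; S → TX TX; S → TY X0; X0 → TY TX; P → TY X1; X1 → Q X2; X2 → Q TY; P → P X3; X3 → TY TY; Q → P X4; X4 → TY TY; Q → S X5; X5 → TX TY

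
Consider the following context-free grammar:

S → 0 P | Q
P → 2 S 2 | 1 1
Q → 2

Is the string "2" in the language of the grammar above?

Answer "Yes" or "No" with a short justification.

Yes - a valid derivation exists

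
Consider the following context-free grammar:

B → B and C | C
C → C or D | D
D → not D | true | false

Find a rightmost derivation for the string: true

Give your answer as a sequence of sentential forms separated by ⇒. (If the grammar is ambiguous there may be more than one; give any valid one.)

B ⇒ C ⇒ D ⇒ true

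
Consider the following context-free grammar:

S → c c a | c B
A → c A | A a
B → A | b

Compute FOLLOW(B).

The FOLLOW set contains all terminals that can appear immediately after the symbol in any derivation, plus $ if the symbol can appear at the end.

We compute FOLLOW(B) using the standard algorithm.
FOLLOW(S) starts with {$}.
FIRST(A) = {c}
FIRST(B) = {b, c}
FIRST(S) = {c}
FOLLOW(A) = {$, a}
FOLLOW(B) = {$}
FOLLOW(S) = {$}
Therefore, FOLLOW(B) = {$}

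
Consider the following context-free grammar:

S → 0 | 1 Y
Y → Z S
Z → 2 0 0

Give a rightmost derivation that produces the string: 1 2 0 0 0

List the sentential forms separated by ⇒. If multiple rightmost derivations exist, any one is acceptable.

S ⇒ 1 Y ⇒ 1 Z S ⇒ 1 Z 0 ⇒ 1 2 0 0 0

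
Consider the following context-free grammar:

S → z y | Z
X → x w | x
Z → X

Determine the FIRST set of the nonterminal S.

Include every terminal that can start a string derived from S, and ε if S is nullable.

We compute FIRST(S) using the standard algorithm.
FIRST(S) = {x, z}
FIRST(X) = {x}
FIRST(Z) = {x}
Therefore, FIRST(S) = {x, z}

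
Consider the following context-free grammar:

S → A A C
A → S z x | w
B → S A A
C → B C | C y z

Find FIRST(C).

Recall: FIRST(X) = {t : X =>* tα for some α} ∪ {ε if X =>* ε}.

We compute FIRST(C) using the standard algorithm.
FIRST(A) = {w}
FIRST(B) = {w}
FIRST(C) = {w}
FIRST(S) = {w}
Therefore, FIRST(C) = {w}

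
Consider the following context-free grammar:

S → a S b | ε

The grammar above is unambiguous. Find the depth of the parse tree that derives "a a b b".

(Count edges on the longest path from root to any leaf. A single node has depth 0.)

3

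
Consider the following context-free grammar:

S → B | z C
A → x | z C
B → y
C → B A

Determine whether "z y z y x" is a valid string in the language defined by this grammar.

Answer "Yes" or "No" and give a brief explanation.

Yes - a valid derivation exists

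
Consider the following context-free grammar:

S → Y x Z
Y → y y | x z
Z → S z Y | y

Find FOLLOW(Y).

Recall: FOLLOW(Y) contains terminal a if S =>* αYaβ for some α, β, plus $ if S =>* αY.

We compute FOLLOW(Y) using the standard algorithm.
FOLLOW(S) starts with {$}.
FIRST(S) = {x, y}
FIRST(Y) = {x, y}
FIRST(Z) = {x, y}
FOLLOW(S) = {$, z}
FOLLOW(Y) = {$, x, z}
FOLLOW(Z) = {$, z}
Therefore, FOLLOW(Y) = {$, x, z}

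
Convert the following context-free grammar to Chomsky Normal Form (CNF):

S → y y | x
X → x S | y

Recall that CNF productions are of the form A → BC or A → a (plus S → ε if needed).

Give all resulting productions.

TY → y; S → x; TX → x; X → y; S → TY TY; X → TX S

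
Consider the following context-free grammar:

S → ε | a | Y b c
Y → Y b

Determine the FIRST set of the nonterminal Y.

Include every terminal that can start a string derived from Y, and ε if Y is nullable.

We compute FIRST(Y) using the standard algorithm.
FIRST(S) = {a, ε}
FIRST(Y) = {}
Therefore, FIRST(Y) = {}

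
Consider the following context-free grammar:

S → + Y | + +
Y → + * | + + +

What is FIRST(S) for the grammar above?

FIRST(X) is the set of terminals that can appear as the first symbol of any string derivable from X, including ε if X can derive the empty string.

We compute FIRST(S) using the standard algorithm.
FIRST(S) = {+}
FIRST(Y) = {+}
Therefore, FIRST(S) = {+}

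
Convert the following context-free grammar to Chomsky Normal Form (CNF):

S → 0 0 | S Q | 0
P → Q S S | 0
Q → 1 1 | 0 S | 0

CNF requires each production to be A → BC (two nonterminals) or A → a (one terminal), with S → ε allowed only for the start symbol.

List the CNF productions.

T0 → 0; S → 0; P → 0; T1 → 1; Q → 0; S → T0 T0; S → S Q; P → Q X0; X0 → S S; Q → T1 T1; Q → T0 S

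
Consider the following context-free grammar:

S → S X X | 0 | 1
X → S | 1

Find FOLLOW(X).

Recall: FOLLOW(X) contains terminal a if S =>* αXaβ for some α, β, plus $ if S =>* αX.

We compute FOLLOW(X) using the standard algorithm.
FOLLOW(S) starts with {$}.
FIRST(S) = {0, 1}
FIRST(X) = {0, 1}
FOLLOW(S) = {$, 0, 1}
FOLLOW(X) = {$, 0, 1}
Therefore, FOLLOW(X) = {$, 0, 1}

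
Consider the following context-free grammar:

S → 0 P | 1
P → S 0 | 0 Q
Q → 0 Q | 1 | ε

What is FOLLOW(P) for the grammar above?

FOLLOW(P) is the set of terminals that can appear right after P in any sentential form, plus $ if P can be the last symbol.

We compute FOLLOW(P) using the standard algorithm.
FOLLOW(S) starts with {$}.
FIRST(P) = {0, 1}
FIRST(Q) = {0, 1, ε}
FIRST(S) = {0, 1}
FOLLOW(P) = {$, 0}
FOLLOW(Q) = {$, 0}
FOLLOW(S) = {$, 0}
Therefore, FOLLOW(P) = {$, 0}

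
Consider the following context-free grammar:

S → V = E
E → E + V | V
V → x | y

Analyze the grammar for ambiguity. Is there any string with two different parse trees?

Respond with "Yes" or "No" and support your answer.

No - the grammar is unambiguous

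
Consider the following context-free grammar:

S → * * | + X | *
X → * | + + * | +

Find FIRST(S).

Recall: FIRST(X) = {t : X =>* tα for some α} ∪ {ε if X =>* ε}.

We compute FIRST(S) using the standard algorithm.
FIRST(S) = {*, +}
FIRST(X) = {*, +}
Therefore, FIRST(S) = {*, +}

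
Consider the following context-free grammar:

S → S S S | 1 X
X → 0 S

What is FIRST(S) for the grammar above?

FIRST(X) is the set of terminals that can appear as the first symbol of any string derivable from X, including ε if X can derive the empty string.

We compute FIRST(S) using the standard algorithm.
FIRST(S) = {1}
FIRST(X) = {0}
Therefore, FIRST(S) = {1}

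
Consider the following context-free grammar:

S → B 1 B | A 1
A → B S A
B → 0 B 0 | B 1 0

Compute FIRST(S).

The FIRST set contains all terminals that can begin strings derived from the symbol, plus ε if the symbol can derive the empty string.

We compute FIRST(S) using the standard algorithm.
FIRST(A) = {0}
FIRST(B) = {0}
FIRST(S) = {0}
Therefore, FIRST(S) = {0}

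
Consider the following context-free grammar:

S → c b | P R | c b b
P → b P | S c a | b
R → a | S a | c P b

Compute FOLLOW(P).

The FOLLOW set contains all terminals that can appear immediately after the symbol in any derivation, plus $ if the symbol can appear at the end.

We compute FOLLOW(P) using the standard algorithm.
FOLLOW(S) starts with {$}.
FIRST(P) = {b, c}
FIRST(R) = {a, b, c}
FIRST(S) = {b, c}
FOLLOW(P) = {a, b, c}
FOLLOW(R) = {$, a, c}
FOLLOW(S) = {$, a, c}
Therefore, FOLLOW(P) = {a, b, c}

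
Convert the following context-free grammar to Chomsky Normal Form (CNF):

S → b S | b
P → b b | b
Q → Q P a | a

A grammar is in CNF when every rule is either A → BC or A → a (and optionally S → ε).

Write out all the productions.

TB → b; S → b; P → b; TA → a; Q → a; S → TB S; P → TB TB; Q → Q X0; X0 → P TA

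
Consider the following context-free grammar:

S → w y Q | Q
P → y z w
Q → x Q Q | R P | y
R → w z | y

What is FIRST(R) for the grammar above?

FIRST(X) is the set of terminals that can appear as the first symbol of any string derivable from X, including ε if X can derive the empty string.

We compute FIRST(R) using the standard algorithm.
FIRST(P) = {y}
FIRST(Q) = {w, x, y}
FIRST(R) = {w, y}
FIRST(S) = {w, x, y}
Therefore, FIRST(R) = {w, y}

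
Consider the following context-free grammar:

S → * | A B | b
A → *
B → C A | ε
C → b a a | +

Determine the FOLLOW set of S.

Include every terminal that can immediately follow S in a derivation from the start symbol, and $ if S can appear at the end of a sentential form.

We compute FOLLOW(S) using the standard algorithm.
FOLLOW(S) starts with {$}.
FIRST(A) = {*}
FIRST(B) = {+, b, ε}
FIRST(C) = {+, b}
FIRST(S) = {*, b}
FOLLOW(A) = {$, +, b}
FOLLOW(B) = {$}
FOLLOW(C) = {*}
FOLLOW(S) = {$}
Therefore, FOLLOW(S) = {$}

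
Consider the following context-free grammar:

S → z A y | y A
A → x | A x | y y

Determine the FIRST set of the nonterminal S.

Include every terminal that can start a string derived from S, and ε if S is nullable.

We compute FIRST(S) using the standard algorithm.
FIRST(A) = {x, y}
FIRST(S) = {y, z}
Therefore, FIRST(S) = {y, z}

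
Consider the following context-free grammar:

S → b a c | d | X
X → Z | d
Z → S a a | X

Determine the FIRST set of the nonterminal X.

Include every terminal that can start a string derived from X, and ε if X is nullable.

We compute FIRST(X) using the standard algorithm.
FIRST(S) = {b, d}
FIRST(X) = {b, d}
FIRST(Z) = {b, d}
Therefore, FIRST(X) = {b, d}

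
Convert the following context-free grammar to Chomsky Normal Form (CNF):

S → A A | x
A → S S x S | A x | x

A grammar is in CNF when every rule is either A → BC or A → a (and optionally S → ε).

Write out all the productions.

S → x; TX → x; A → x; S → A A; A → S X0; X0 → S X1; X1 → TX S; A → A TX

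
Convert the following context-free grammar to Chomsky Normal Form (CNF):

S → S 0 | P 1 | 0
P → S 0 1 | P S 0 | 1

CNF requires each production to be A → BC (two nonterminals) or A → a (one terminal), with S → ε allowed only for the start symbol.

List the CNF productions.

T0 → 0; T1 → 1; S → 0; P → 1; S → S T0; S → P T1; P → S X0; X0 → T0 T1; P → P X1; X1 → S T0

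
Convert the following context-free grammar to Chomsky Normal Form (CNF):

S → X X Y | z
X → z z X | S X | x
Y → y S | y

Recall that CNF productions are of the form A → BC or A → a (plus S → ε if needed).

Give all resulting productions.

S → z; TZ → z; X → x; TY → y; Y → y; S → X X0; X0 → X Y; X → TZ X1; X1 → TZ X; X → S X; Y → TY S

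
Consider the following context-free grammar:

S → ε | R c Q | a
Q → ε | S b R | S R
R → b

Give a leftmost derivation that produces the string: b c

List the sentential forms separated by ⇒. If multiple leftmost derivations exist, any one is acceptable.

S ⇒ R c Q ⇒ b c Q ⇒ b c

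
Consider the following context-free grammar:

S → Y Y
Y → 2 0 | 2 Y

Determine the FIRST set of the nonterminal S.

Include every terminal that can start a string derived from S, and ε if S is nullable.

We compute FIRST(S) using the standard algorithm.
FIRST(S) = {2}
FIRST(Y) = {2}
Therefore, FIRST(S) = {2}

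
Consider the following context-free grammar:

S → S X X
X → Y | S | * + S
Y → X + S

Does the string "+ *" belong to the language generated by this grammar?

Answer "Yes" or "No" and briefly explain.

No - no valid derivation exists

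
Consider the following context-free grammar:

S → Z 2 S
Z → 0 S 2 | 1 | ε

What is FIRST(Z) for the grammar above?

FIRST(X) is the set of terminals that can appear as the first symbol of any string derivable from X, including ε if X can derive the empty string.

We compute FIRST(Z) using the standard algorithm.
FIRST(S) = {0, 1, 2}
FIRST(Z) = {0, 1, ε}
Therefore, FIRST(Z) = {0, 1, ε}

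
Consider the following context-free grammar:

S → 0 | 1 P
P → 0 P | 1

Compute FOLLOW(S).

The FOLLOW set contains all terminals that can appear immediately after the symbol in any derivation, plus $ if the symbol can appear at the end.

We compute FOLLOW(S) using the standard algorithm.
FOLLOW(S) starts with {$}.
FIRST(P) = {0, 1}
FIRST(S) = {0, 1}
FOLLOW(P) = {$}
FOLLOW(S) = {$}
Therefore, FOLLOW(S) = {$}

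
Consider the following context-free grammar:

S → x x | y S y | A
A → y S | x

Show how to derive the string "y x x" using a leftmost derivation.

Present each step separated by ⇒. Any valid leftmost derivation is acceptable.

S ⇒ A ⇒ y S ⇒ y x x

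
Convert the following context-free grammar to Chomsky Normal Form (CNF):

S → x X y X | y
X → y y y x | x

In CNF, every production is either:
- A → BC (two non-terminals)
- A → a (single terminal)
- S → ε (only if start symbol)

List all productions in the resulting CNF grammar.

TX → x; TY → y; S → y; X → x; S → TX X0; X0 → X X1; X1 → TY X; X → TY X2; X2 → TY X3; X3 → TY TX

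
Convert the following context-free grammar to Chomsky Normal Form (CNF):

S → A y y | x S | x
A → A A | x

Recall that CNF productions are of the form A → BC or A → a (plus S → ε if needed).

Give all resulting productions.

TY → y; TX → x; S → x; A → x; S → A X0; X0 → TY TY; S → TX S; A → A A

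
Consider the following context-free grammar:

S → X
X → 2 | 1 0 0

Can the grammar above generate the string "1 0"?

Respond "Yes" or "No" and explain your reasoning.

No - no valid derivation exists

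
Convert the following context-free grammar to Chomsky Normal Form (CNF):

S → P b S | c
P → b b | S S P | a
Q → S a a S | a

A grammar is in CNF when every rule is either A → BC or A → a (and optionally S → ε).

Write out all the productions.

TB → b; S → c; P → a; TA → a; Q → a; S → P X0; X0 → TB S; P → TB TB; P → S X1; X1 → S P; Q → S X2; X2 → TA X3; X3 → TA S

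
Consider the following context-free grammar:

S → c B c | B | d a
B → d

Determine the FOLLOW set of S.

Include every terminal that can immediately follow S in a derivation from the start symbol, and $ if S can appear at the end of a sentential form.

We compute FOLLOW(S) using the standard algorithm.
FOLLOW(S) starts with {$}.
FIRST(B) = {d}
FIRST(S) = {c, d}
FOLLOW(B) = {$, c}
FOLLOW(S) = {$}
Therefore, FOLLOW(S) = {$}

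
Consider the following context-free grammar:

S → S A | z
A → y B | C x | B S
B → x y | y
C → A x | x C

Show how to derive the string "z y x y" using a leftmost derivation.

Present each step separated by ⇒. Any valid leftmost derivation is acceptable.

S ⇒ S A ⇒ z A ⇒ z y B ⇒ z y x y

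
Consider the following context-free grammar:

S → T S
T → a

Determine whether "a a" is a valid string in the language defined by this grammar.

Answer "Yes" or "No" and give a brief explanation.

No - no valid derivation exists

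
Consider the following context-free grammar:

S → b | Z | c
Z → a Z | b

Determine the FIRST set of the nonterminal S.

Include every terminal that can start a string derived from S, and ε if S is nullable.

We compute FIRST(S) using the standard algorithm.
FIRST(S) = {a, b, c}
FIRST(Z) = {a, b}
Therefore, FIRST(S) = {a, b, c}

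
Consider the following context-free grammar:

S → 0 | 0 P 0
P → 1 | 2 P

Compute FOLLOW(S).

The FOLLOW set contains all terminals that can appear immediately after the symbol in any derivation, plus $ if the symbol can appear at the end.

We compute FOLLOW(S) using the standard algorithm.
FOLLOW(S) starts with {$}.
FIRST(P) = {1, 2}
FIRST(S) = {0}
FOLLOW(P) = {0}
FOLLOW(S) = {$}
Therefore, FOLLOW(S) = {$}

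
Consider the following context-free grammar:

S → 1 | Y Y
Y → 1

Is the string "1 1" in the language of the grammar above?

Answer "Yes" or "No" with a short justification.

Yes - a valid derivation exists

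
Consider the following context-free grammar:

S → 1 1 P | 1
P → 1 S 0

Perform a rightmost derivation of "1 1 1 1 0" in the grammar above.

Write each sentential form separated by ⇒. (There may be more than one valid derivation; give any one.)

S ⇒ 1 1 P ⇒ 1 1 1 S 0 ⇒ 1 1 1 1 0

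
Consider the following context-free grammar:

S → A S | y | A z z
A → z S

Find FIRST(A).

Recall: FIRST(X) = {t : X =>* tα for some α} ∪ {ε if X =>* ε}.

We compute FIRST(A) using the standard algorithm.
FIRST(A) = {z}
FIRST(S) = {y, z}
Therefore, FIRST(A) = {z}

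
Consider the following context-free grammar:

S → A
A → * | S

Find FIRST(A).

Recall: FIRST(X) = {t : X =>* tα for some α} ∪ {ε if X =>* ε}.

We compute FIRST(A) using the standard algorithm.
FIRST(A) = {*}
FIRST(S) = {*}
Therefore, FIRST(A) = {*}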